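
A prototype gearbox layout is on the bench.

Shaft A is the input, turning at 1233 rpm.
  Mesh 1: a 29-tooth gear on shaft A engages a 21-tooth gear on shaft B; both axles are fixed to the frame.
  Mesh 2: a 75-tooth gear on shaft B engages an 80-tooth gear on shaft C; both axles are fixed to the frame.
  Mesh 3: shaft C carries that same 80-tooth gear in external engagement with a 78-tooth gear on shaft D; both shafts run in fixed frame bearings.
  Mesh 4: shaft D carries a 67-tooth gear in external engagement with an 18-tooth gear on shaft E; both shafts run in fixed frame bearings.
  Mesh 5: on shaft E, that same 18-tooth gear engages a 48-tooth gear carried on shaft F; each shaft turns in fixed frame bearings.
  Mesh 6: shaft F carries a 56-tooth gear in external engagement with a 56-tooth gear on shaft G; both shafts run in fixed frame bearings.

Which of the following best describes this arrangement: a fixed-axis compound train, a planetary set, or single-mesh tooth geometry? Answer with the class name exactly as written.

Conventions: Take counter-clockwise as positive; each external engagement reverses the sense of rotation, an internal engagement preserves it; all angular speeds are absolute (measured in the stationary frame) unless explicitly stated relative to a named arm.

fixed-axis compound train

6-mesh fixed-axis compound train (all bearings frame-fixed)
classification: fixed-axis compound train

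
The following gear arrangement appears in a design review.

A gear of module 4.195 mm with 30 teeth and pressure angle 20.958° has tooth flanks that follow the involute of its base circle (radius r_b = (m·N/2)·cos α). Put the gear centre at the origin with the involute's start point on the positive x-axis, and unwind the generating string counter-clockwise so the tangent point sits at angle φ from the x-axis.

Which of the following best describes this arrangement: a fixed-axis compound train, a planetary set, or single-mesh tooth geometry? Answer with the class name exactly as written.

topology: single-mesh involute geometry — m = 4.195, N = 30
classification: single-mesh tooth geometry

single-mesh tooth geometry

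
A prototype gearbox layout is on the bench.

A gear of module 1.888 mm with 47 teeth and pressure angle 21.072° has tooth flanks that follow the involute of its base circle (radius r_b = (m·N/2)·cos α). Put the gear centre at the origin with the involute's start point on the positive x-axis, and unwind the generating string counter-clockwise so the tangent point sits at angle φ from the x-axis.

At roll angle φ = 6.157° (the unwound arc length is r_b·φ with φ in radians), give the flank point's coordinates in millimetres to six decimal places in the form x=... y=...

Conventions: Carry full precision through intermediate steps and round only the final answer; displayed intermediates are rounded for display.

recognized (one wheel, involute flank): single-mesh tooth geometry, m = 1.888, N = 47
pitch radius r_p = m·N/2 = 1.888·47/2 = 44.368000
base radius r_b = r_p·cos α = 44.368000·cos 21.072° = 41.401083
roll angle φ = 6.157° = 0.10745992 rad
x = r_b·(cos φ + φ·sin φ) = 41.639436
y = r_b·(sin φ − φ·cos φ) = 0.017105

x=41.639436 y=0.017105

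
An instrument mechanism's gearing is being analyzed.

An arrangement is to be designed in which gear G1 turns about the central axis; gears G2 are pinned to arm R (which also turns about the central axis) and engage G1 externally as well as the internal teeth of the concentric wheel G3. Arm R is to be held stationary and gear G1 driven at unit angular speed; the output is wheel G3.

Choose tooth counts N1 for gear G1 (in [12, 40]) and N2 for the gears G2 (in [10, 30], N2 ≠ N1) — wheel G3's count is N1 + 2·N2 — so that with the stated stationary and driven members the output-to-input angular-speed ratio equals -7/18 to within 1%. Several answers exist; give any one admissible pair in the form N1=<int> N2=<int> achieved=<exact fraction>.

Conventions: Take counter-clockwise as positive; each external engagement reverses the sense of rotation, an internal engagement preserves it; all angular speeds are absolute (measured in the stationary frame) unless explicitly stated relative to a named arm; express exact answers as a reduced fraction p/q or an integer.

topology: planetary set — design target -7/18, arm = carrier (Willis)
Willis with ω_arm = 0: ω_ring/ω_sun = −N1/N3; set equal to -7/18  ⇒  N3/N1 = −1/(-7/18) = 18/7
N3 = N1 + 2·N2  ⇒  N2/N1 = (N3/N1 − 1)/2 = (18/7 − 1)/2 = 11/14
smallest multiple with N1 ≥ 12 and N2 ≥ 10: k = 1  ⇒  N1 = 1·14 = 14, N2 = 1·11 = 11 (N1 ≤ 40, N2 ≤ 30, N2 ≠ N1 ✓), N3 = 14 + 2·11 = 36
check: −N1/N3 with N1 = 14, N3 = 36 gives -7/18; |achieved − target| = 0 ≤ 7/1800 ✓

N1=14 N2=11 achieved=-7/18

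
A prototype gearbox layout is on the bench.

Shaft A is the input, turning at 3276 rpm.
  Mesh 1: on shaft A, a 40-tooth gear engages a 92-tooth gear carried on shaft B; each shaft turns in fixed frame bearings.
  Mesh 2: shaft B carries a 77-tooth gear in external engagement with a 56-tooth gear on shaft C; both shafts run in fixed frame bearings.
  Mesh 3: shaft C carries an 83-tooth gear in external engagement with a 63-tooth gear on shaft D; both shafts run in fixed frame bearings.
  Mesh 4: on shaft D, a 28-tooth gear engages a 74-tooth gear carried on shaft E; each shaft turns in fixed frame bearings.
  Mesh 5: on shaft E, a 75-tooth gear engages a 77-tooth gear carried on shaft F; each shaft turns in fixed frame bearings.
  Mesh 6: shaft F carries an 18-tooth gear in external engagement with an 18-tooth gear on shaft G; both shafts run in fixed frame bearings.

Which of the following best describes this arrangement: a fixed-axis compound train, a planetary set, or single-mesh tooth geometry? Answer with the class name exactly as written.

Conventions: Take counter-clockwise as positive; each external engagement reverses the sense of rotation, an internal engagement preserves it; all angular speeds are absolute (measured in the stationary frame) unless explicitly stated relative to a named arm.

6-mesh fixed-axis compound train (all bearings frame-fixed)
classification: fixed-axis compound train

fixed-axis compound train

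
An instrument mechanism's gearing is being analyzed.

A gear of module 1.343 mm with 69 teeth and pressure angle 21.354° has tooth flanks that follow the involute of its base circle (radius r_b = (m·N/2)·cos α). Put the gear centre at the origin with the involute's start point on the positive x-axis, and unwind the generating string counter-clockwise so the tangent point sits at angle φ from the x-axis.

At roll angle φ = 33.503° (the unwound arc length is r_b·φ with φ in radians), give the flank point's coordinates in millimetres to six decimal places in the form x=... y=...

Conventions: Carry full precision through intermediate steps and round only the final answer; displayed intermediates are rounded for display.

topology: single-mesh involute geometry — m = 1.343, N = 69
pitch radius r_p = m·N/2 = 1.343·69/2 = 46.333500
base radius r_b = r_p·cos α = 46.333500·cos 21.354° = 43.152634
roll angle φ = 33.503° = 0.58473766 rad
x = r_b·(cos φ + φ·sin φ) = 49.911233
y = r_b·(sin φ − φ·cos φ) = 2.778732

x=49.911233 y=2.778732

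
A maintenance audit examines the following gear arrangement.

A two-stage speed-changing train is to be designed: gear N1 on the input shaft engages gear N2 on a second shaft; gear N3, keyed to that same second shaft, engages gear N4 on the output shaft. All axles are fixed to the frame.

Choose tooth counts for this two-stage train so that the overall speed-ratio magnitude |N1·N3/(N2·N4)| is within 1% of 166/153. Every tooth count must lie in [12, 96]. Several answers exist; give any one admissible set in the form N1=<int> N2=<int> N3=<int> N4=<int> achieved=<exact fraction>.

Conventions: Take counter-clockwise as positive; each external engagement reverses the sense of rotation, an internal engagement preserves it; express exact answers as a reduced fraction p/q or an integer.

N1=12 N2=17 N3=83 N4=54 achieved=166/153

topology: fixed-axis compound train — 2 stages, target 166/153
target = 166/153 in lowest terms: an exact hit needs N1·N3 = k·166 and N2·N4 = k·153 for one integer k, every count in [12, 96]; additionally prefer no 1:1 stage (N1 ≠ N2, N3 ≠ N4)
k = 1…5: no 1:1-free in-range split of k·166 and k·153 into factor pairs; take k = 6
k = 6: N1·N3 = 996 = 12·83, N2·N4 = 918 = 17·54
achieved = 12·83/(17·54) = 166/153; |achieved − target| = 0 ≤ 83/7650 ✓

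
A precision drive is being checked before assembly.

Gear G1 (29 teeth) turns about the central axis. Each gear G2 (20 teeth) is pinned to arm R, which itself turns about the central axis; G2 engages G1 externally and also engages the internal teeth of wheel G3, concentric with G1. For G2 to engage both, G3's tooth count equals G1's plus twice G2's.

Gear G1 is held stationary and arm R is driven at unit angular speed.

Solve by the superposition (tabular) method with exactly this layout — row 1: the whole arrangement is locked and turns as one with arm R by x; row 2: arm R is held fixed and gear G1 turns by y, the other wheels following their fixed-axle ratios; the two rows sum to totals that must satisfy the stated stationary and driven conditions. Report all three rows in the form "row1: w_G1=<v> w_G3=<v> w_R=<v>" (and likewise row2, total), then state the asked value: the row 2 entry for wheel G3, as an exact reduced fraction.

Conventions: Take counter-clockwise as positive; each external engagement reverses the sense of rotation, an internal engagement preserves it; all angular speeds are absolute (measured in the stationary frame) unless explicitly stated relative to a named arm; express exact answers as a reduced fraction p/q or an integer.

recognized (axles ride arm R): planetary set, 29/20/69 teeth
row 1: whole set turns with the arm by x
superposition row 2 [arm held]: sun y, ring −(29/69)·y, arm 0
boundary: total ω_sun = x + y = 0 and total ω_arm = x = 1  ⇒  y = -1, x = 1
row 2 ring = −(29/69)·(-1) = 29/69
totals (row 1 + row 2): sun 1 + (-1) = 0, ring 1 + 29/69 = 98/69, arm 1 + 0 = 1
asked cell (row2, ring) = 29/69

row1: w_G1=1 w_G3=1 w_R=1
row2: w_G1=-1 w_G3=29/69 w_R=0
total: w_G1=0 w_G3=98/69 w_R=1
asked value: 29/69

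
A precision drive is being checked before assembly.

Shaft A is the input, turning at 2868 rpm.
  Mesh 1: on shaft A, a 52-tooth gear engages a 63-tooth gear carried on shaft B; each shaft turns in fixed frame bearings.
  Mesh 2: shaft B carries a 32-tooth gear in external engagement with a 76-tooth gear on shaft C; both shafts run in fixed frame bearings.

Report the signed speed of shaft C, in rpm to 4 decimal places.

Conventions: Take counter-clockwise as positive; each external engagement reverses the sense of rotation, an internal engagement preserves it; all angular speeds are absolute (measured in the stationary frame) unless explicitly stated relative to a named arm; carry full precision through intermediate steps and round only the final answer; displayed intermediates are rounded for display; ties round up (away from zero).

topology: fixed-axis compound train — 2 meshes, A→C
mesh 1 [52T→63T]: ω = 2868.0000×52/63 = 2367.2381 rpm, sense flips to −
mesh 2 [32T→76T]: ω = 2367.2381×32/76 = 996.7318 rpm, sense flips to +
signed output speed = +996.7318 rpm

+996.7318 rpm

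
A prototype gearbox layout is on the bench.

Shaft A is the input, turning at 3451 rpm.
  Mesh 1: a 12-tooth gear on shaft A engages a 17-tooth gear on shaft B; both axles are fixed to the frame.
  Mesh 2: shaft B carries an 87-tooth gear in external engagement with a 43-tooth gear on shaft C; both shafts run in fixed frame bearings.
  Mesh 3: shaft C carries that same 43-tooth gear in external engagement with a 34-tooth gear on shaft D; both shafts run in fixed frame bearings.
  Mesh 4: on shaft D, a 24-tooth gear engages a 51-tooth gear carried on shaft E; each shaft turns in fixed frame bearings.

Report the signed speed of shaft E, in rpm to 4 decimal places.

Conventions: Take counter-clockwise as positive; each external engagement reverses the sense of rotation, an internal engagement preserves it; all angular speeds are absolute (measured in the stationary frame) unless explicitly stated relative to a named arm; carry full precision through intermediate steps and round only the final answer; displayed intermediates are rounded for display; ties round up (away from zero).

topology: fixed-axis compound train — 4 meshes, A→E
mesh 1 [12T→17T]: ω = 3451.0000×12/17 = 2436.0000 rpm, sense flips to −
mesh 2 [87T→43T]: ω = 2436.0000×87/43 = 4928.6512 rpm, sense flips to +
mesh 3 [43T→34T]: ω = 4928.6512×43/34 = 6233.2941 rpm, sense flips to −
mesh 4 [24T→51T]: ω = 6233.2941×24/51 = 2933.3149 rpm, sense flips to +
signed output speed = +2933.3149 rpm

+2933.3149 rpm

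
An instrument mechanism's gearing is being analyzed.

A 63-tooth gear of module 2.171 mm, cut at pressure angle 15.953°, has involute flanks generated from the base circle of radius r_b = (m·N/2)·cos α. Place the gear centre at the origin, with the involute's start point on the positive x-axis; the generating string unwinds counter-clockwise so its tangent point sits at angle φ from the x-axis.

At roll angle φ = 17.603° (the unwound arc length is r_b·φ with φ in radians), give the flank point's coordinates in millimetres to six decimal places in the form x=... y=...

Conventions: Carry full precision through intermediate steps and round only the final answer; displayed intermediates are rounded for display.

recognized (one wheel, involute flank): single-mesh tooth geometry, m = 2.171, N = 63
pitch radius r_p = m·N/2 = 2.171·63/2 = 68.386500
base radius r_b = r_p·cos α = 68.386500·cos 15.953° = 65.752763
roll angle φ = 17.603° = 0.30723031 rad
x = r_b·(cos φ + φ·sin φ) = 68.783135
y = r_b·(sin φ − φ·cos φ) = 0.629622

x=68.783135 y=0.629622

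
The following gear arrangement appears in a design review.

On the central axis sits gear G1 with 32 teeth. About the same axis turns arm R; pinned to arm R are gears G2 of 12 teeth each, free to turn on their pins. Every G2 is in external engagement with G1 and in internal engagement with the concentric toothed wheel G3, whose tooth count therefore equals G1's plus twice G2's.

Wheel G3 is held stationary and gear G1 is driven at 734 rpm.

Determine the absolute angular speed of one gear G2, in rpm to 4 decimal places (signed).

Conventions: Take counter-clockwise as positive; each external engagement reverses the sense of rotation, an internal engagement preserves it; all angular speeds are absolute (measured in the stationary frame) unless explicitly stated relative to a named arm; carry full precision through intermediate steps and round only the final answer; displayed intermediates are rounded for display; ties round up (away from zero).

recognized (axles ride arm R): planetary set, 32/12/56 teeth
normalise by the input: solve with ω_sun = 1, then scale by 734 rpm
ring teeth: 32 + 2·12 = 56
32(ω_sun−ω_arm) = −56(ω_ring−ω_arm),  ω_ring = 0, ω_sun = 1
32(1−ω_arm) = −56(0−ω_arm)  ⇒  88·ω_arm = 32  ⇒  ω_arm = 4/11
sun–planet mesh: 32·(1−4/11) = −12·(ω_p−ω_arm)  ⇒  ω_p−ω_arm = -56/33
ω_p = 4/11 − 56/33 = -4/3
scale: ω_p = -4/3 × 734 rpm = -978.6667 rpm

-978.6667 rpm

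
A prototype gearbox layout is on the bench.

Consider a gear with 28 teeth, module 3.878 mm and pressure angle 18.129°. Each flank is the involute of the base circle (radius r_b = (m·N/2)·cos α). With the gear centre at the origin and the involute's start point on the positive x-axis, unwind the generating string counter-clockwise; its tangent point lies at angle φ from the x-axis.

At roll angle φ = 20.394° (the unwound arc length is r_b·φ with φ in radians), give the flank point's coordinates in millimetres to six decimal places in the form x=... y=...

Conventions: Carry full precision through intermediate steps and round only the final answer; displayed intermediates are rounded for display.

x=54.762588 y=0.765824

single-mesh involute tooth geometry (28T wheel at module 3.878)
pitch radius r_p = m·N/2 = 3.878·28/2 = 54.292000
base radius r_b = r_p·cos α = 54.292000·cos 18.129° = 51.596856
roll angle φ = 20.394° = 0.35594245 rad
x = r_b·(cos φ + φ·sin φ) = 54.762588
y = r_b·(sin φ − φ·cos φ) = 0.765824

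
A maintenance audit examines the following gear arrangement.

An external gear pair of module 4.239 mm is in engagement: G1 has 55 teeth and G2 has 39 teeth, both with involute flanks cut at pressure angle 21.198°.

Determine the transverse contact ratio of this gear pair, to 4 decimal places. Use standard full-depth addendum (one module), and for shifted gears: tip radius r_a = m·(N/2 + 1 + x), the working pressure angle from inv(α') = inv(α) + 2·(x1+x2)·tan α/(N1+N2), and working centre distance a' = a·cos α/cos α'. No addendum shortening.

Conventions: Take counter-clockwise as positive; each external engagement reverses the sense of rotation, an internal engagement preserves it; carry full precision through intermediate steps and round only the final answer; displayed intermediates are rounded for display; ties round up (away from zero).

single-mesh involute tooth geometry (55T engaging 39T at module 4.239)
base radii: r_b1 = 108.684788, r_b2 = 77.067395
tip radii: r_a1 = 120.811500, r_a2 = 86.899500
no profile shift: α' = α, a' = a
action lengths: √(r_a1²−r_b1²) = 52.754483, √(r_a2²−r_b2²) = 40.151460
base pitch p_b = π·m·cos α = 12.416121
CR = (52.754483 + 40.151460 − 199.233000·sin 21.19800°)/12.416121 = 1.680467
contact ratio ≈ 1.6805

1.6805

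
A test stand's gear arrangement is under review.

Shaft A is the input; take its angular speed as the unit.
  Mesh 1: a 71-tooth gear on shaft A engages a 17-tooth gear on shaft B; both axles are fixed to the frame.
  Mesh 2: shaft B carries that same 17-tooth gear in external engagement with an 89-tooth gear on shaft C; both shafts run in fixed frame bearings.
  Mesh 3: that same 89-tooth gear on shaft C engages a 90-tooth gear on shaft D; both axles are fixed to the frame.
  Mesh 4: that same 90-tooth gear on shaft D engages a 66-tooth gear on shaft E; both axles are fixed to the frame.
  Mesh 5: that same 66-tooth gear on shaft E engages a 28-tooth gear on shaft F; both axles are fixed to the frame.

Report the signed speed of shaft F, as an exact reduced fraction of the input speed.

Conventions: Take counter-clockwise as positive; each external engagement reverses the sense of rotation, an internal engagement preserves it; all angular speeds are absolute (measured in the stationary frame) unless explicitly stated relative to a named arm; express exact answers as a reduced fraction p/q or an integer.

-71/28

5-mesh fixed-axis compound train (all bearings frame-fixed)
mesh 1 [71T→17T]: |ω|/ω_in = 1×71/17 = 71/17, sense flips to −
mesh 2 [17T→89T]: |ω|/ω_in = (71/17)×17/89 = 71/89, sense flips to +
mesh 3 [89T→90T]: |ω|/ω_in = (71/89)×89/90 = 71/90, sense flips to −
mesh 4 [90T→66T]: |ω|/ω_in = (71/90)×90/66 = 71/66, sense flips to +
mesh 5 [66T→28T]: |ω|/ω_in = (71/66)×66/28 = 71/28, sense flips to −
signed output speed (× input speed) = -71/28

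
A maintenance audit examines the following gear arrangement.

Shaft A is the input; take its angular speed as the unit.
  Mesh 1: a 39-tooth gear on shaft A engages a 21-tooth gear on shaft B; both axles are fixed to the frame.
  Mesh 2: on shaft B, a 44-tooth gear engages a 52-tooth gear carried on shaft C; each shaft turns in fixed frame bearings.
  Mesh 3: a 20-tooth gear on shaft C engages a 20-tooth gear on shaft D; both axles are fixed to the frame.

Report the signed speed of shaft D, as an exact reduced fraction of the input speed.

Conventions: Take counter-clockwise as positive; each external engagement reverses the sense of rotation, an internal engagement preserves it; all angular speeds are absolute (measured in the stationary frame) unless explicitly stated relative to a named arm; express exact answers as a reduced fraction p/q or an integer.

-11/7

3-mesh fixed-axis compound train (all bearings frame-fixed)
mesh 1 [39T→21T]: |ω|/ω_in = 1×39/21 = 13/7, sense flips to −
mesh 2 [44T→52T]: |ω|/ω_in = (13/7)×44/52 = 11/7, sense flips to +
mesh 3 [20T→20T]: |ω|/ω_in = (11/7)×20/20 = 11/7, sense flips to −
signed output speed (× input speed) = -11/7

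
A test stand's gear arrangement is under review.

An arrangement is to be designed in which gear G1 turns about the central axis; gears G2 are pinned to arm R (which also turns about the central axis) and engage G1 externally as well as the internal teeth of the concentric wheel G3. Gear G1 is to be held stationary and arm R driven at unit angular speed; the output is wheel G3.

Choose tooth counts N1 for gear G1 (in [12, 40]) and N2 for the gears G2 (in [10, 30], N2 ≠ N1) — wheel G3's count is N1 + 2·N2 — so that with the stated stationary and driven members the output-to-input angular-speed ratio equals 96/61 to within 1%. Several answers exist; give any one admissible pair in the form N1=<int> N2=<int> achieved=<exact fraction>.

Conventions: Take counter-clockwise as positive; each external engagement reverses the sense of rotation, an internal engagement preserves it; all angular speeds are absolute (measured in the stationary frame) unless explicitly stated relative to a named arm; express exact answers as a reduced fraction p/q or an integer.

planetary set to be sized for 96/61 (Willis relation)
Willis with ω_sun = 0: ω_ring/ω_arm = (N1+N3)/N3; set equal to 96/61  ⇒  N3/N1 = 1/(96/61 − 1) = 61/35
N3 = N1 + 2·N2  ⇒  N2/N1 = (N3/N1 − 1)/2 = (61/35 − 1)/2 = 13/35
smallest multiple with N1 ≥ 12 and N2 ≥ 10: k = 1  ⇒  N1 = 1·35 = 35, N2 = 1·13 = 13 (N1 ≤ 40, N2 ≤ 30, N2 ≠ N1 ✓), N3 = 35 + 2·13 = 61
check: (N1+N3)/N3 with N1 = 35, N3 = 61 gives 96/61; |achieved − target| = 0 ≤ 24/1525 ✓

N1=35 N2=13 achieved=96/61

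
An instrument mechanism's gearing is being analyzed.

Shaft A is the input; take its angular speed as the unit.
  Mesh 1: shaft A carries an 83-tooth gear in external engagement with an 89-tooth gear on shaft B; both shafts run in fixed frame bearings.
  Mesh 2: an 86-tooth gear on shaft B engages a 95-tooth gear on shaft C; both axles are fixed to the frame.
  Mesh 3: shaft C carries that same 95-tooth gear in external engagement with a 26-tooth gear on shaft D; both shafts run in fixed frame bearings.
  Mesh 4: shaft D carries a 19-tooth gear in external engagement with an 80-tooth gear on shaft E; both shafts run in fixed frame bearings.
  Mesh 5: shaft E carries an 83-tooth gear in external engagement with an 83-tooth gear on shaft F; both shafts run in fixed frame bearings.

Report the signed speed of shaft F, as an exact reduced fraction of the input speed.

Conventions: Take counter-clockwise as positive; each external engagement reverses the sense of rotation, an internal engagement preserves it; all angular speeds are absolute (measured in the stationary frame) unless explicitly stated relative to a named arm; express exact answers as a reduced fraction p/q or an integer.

5-mesh fixed-axis compound train (all bearings frame-fixed)
mesh 1 [83T→89T]: |ω|/ω_in = 1×83/89 = 83/89, sense flips to −
mesh 2 [86T→95T]: |ω|/ω_in = (83/89)×86/95 = 7138/8455, sense flips to +
mesh 3 [95T→26T]: |ω|/ω_in = (7138/8455)×95/26 = 3569/1157, sense flips to −
mesh 4 [19T→80T]: |ω|/ω_in = (3569/1157)×19/80 = 67811/92560, sense flips to +
mesh 5 [83T→83T]: |ω|/ω_in = (67811/92560)×83/83 = 67811/92560, sense flips to −
signed output speed (× input speed) = -67811/92560

-67811/92560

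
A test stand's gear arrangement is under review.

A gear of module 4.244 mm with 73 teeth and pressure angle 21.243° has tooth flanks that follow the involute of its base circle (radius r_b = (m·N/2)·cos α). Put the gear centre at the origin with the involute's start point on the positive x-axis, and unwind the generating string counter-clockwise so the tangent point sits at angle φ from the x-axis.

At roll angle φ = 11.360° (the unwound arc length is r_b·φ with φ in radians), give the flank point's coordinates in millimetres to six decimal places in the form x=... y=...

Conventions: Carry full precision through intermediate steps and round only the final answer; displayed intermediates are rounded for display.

x=147.190493 y=0.373634

class = single-mesh tooth geometry [base-circle involute, m = 4.244, 73T]
pitch radius r_p = m·N/2 = 4.244·73/2 = 154.906000
base radius r_b = r_p·cos α = 154.906000·cos 21.243° = 144.380469
roll angle φ = 11.360° = 0.19826940 rad
x = r_b·(cos φ + φ·sin φ) = 147.190493
y = r_b·(sin φ − φ·cos φ) = 0.373634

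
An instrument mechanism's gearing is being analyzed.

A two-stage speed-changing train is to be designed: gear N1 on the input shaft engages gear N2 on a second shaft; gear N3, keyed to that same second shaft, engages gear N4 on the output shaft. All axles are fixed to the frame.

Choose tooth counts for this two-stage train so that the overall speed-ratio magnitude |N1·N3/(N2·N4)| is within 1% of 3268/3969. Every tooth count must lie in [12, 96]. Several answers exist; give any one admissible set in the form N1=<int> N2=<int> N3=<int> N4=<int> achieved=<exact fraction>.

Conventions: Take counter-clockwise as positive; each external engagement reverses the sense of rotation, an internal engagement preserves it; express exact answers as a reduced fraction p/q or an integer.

class = fixed-axis compound train [2-stage, 3268/3969 wanted]
target = 3268/3969 in lowest terms: an exact hit needs N1·N3 = k·3268 and N2·N4 = k·3969 for one integer k, every count in [12, 96]; additionally prefer no 1:1 stage (N1 ≠ N2, N3 ≠ N4)
k = 1: N1·N3 = 3268 = 38·86, N2·N4 = 3969 = 49·81
achieved = 38·86/(49·81) = 3268/3969; |achieved − target| = 0 ≤ 817/99225 ✓

N1=38 N2=49 N3=86 N4=81 achieved=3268/3969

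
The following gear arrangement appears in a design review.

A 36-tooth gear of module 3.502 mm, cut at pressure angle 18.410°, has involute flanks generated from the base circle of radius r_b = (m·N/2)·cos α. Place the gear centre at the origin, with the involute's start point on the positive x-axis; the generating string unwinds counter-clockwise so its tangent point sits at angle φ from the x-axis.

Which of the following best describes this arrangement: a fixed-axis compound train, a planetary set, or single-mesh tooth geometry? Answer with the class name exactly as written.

single-mesh tooth geometry

single-mesh involute tooth geometry (36T wheel at module 3.502)
classification: single-mesh tooth geometry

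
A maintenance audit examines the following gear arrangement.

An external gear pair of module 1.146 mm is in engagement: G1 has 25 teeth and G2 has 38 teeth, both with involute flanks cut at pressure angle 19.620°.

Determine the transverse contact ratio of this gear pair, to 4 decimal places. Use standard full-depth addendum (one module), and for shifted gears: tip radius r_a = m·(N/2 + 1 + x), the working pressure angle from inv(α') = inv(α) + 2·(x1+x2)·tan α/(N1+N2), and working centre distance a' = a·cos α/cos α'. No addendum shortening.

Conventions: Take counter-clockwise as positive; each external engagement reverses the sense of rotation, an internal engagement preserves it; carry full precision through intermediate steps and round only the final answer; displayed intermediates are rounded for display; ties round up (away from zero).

class = single-mesh tooth geometry [involute pair 25T × 38T, m = 1.146]
base radii: r_b1 = 13.493295, r_b2 = 20.509808
tip radii: r_a1 = 15.471000, r_a2 = 22.920000
no profile shift: α' = α, a' = a
action lengths: √(r_a1²−r_b1²) = 7.568543, √(r_a2²−r_b2²) = 10.231040
base pitch p_b = π·m·cos α = 3.391235
CR = (7.568543 + 10.231040 − 36.099000·sin 19.62000°)/3.391235 = 1.674389
contact ratio ≈ 1.6744

1.6744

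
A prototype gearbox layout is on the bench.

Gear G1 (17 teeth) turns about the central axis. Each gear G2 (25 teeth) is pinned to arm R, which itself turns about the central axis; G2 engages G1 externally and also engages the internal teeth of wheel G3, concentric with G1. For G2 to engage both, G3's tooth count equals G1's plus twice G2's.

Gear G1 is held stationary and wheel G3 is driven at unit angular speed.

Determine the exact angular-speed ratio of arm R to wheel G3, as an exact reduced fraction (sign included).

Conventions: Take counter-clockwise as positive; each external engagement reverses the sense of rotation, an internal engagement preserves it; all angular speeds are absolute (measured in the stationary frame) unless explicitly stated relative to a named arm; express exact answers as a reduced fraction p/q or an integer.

67/84

topology: planetary set — G1 17T / G2 25T / G3 67T, arm = carrier (Willis)
ring teeth: 17 + 2·25 = 67
17(ω_sun−ω_arm) = −67(ω_ring−ω_arm),  ω_sun = 0, ω_ring = 1
17(0−ω_arm) = −67(1−ω_arm)  ⇒  84·ω_arm = 67  ⇒  ω_arm = 67/84
ω_out/ω_in = 67/84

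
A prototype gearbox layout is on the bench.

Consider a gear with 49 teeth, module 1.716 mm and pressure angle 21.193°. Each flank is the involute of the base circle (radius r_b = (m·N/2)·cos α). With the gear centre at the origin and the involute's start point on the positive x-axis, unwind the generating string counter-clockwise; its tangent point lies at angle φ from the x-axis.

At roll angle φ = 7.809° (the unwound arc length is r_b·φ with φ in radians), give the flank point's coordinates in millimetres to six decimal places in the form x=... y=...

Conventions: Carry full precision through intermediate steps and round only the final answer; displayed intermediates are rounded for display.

x=39.560997 y=0.033019

class = single-mesh tooth geometry [base-circle involute, m = 1.716, 49T]
pitch radius r_p = m·N/2 = 1.716·49/2 = 42.042000
base radius r_b = r_p·cos α = 42.042000·cos 21.193° = 39.198614
roll angle φ = 7.809° = 0.13629276 rad
x = r_b·(cos φ + φ·sin φ) = 39.560997
y = r_b·(sin φ − φ·cos φ) = 0.033019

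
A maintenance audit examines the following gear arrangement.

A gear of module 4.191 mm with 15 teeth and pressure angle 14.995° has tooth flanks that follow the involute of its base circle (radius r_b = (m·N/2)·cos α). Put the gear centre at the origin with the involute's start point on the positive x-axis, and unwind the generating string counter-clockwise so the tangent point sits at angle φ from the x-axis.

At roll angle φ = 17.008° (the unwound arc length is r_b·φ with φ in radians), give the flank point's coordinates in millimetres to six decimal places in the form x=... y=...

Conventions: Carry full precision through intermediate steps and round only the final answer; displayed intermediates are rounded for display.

class = single-mesh tooth geometry [base-circle involute, m = 4.191, 15T]
pitch radius r_p = m·N/2 = 4.191·15/2 = 31.432500
base radius r_b = r_p·cos α = 31.432500·cos 14.995° = 30.362173
roll angle φ = 17.008° = 0.29684560 rad
x = r_b·(cos φ + φ·sin φ) = 31.670565
y = r_b·(sin φ − φ·cos φ) = 0.262405

x=31.670565 y=0.262405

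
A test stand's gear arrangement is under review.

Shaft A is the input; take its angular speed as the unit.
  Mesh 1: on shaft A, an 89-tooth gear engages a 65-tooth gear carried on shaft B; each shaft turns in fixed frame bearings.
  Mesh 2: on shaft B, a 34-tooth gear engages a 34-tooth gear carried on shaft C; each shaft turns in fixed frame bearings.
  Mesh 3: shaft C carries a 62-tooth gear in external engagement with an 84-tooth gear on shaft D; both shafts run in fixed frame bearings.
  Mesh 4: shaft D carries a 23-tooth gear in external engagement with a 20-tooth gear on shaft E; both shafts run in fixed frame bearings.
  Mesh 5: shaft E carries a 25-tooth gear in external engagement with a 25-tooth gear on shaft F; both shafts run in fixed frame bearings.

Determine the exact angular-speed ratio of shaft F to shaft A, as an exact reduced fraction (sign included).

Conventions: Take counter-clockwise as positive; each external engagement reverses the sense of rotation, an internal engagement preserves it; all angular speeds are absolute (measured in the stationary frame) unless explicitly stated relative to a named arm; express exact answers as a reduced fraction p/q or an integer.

class = fixed-axis compound train [5 meshes; 5 ratios multiply, 5 sense flips]
mesh 1 [89T→65T]: running ratio 89/65, sense −
mesh 2 [34T→34T]: running ratio 89/65, sense +
mesh 3 [62T→84T]: running ratio 2759/2730, sense −
mesh 4 [23T→20T]: running ratio 63457/54600, sense +
mesh 5 [25T→25T]: running ratio 63457/54600, sense −
ω_out/ω_in = -63457/54600

-63457/54600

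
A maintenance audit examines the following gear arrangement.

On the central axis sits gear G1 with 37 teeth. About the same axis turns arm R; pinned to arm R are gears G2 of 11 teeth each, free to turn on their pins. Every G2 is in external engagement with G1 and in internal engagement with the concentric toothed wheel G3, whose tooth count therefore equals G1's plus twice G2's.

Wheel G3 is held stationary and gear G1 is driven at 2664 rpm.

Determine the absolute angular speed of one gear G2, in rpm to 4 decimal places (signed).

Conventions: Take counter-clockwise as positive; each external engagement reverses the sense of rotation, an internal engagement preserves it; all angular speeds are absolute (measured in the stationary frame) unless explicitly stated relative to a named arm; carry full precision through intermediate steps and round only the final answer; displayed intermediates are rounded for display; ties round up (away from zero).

topology: planetary set — G1 37T / G2 11T / G3 59T, arm = carrier (Willis)
normalise by the input: solve with ω_sun = 1, then scale by 2664 rpm
ring teeth: 37 + 2·11 = 59
37(ω_sun−ω_arm) = −59(ω_ring−ω_arm),  ω_ring = 0, ω_sun = 1
37(1−ω_arm) = −59(0−ω_arm)  ⇒  96·ω_arm = 37  ⇒  ω_arm = 37/96
sun–planet mesh: 37·(1−37/96) = −11·(ω_p−ω_arm)  ⇒  ω_p−ω_arm = -2183/1056
ω_p = 37/96 − 2183/1056 = -37/22
scale: ω_p = -37/22 × 2664 rpm = -4480.3636 rpm

-4480.3636 rpm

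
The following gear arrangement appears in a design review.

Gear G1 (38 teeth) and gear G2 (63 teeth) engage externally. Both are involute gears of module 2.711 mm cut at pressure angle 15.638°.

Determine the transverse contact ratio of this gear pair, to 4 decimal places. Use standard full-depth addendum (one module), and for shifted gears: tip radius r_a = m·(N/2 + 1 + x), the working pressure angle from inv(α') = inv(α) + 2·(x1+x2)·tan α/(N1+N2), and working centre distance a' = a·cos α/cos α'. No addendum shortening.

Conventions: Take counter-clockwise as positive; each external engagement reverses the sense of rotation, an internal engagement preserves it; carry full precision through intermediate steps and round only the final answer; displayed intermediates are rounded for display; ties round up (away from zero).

single-mesh involute tooth geometry (38T engaging 63T at module 2.711)
base radii: r_b1 = 49.602343, r_b2 = 82.235463
tip radii: r_a1 = 54.220000, r_a2 = 88.107500
no profile shift: α' = α, a' = a
action lengths: √(r_a1²−r_b1²) = 21.895570, √(r_a2²−r_b2²) = 31.626890
base pitch p_b = π·m·cos α = 8.201598
CR = (21.895570 + 31.626890 − 136.905500·sin 15.63800°)/8.201598 = 2.026241
contact ratio ≈ 2.0262

2.0262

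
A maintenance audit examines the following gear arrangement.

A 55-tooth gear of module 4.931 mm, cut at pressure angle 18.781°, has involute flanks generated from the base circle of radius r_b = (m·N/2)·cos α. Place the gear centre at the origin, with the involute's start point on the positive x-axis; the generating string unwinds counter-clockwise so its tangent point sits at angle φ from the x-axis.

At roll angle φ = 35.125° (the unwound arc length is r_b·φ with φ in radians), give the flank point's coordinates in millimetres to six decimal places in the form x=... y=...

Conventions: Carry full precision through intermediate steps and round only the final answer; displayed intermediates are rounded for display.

recognized (one wheel, involute flank): single-mesh tooth geometry, m = 4.931, N = 55
pitch radius r_p = m·N/2 = 4.931·55/2 = 135.602500
base radius r_b = r_p·cos α = 135.602500·cos 18.781° = 128.382491
roll angle φ = 35.125° = 0.61304690 rad
x = r_b·(cos φ + φ·sin φ) = 150.287464
y = r_b·(sin φ − φ·cos φ) = 9.494128

x=150.287464 y=9.494128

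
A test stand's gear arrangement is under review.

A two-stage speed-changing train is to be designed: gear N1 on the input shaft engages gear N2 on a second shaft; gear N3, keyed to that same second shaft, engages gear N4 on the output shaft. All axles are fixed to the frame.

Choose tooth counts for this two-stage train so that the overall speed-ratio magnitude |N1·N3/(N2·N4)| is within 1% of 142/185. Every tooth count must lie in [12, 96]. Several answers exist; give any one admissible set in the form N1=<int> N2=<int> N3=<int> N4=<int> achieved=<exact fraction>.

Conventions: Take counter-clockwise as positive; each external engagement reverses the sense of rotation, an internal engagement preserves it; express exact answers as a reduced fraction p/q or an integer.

N1=12 N2=15 N3=71 N4=74 achieved=142/185

topology: fixed-axis compound train — 2 stages, target 142/185
target = 142/185 in lowest terms: an exact hit needs N1·N3 = k·142 and N2·N4 = k·185 for one integer k, every count in [12, 96]; additionally prefer no 1:1 stage (N1 ≠ N2, N3 ≠ N4)
k = 1…5: no 1:1-free in-range split of k·142 and k·185 into factor pairs; take k = 6
k = 6: N1·N3 = 852 = 12·71, N2·N4 = 1110 = 15·74
achieved = 12·71/(15·74) = 142/185; |achieved − target| = 0 ≤ 71/9250 ✓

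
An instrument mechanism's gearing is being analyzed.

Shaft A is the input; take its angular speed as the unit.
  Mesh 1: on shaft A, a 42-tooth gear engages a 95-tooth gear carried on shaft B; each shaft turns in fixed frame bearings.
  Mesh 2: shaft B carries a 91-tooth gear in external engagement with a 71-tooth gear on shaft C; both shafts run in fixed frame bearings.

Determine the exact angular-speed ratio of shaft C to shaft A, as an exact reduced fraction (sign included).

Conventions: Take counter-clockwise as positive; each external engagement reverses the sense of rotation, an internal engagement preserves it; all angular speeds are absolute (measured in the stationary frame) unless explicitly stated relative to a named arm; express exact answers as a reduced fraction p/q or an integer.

3822/6745

class = fixed-axis compound train [2 meshes; 2 ratios multiply, 2 sense flips]
mesh 1 [42T→95T]: running ratio 42/95, sense −
mesh 2 [91T→71T]: running ratio 3822/6745, sense +
ω_out/ω_in = 3822/6745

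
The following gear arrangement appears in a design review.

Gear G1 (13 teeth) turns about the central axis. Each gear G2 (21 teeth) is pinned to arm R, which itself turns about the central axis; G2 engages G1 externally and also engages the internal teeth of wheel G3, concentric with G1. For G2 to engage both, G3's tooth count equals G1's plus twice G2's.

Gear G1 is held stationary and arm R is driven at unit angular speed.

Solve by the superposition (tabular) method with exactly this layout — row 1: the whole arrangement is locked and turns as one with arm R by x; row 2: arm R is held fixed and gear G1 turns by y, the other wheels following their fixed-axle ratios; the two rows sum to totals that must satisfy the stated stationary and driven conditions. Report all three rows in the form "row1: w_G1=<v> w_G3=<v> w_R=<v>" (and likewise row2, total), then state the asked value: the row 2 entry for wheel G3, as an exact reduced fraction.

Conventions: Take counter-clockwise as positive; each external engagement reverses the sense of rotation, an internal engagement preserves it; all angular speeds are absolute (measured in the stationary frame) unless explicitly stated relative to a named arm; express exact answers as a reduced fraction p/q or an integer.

row1: w_G1=1 w_G3=1 w_R=1
row2: w_G1=-1 w_G3=13/55 w_R=0
total: w_G1=0 w_G3=68/55 w_R=1
asked value: 13/55

topology: planetary set — G1 13T / G2 21T / G3 55T, arm = carrier (Willis)
row 1: whole set turns with the arm by x
row 2: sun turns y, ring = −(13/55)·y, arm 0
boundary: total ω_sun = x + y = 0 and total ω_arm = x = 1  ⇒  y = -1, x = 1
row 2 ring = −(13/55)·(-1) = 13/55
totals (row 1 + row 2): sun 1 + (-1) = 0, ring 1 + 13/55 = 68/55, arm 1 + 0 = 1
asked cell (row2, ring) = 13/55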